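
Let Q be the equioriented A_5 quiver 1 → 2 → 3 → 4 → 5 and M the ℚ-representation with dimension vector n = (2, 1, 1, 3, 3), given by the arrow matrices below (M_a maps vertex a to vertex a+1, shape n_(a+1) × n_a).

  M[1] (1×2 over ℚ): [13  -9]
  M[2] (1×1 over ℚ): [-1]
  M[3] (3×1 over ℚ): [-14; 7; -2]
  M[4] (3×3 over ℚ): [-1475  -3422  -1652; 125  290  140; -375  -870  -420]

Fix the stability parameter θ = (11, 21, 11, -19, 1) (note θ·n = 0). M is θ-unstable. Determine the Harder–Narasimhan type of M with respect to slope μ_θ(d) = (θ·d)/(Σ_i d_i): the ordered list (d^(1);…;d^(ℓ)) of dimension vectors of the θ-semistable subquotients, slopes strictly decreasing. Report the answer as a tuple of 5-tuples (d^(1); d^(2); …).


Via rank(M_{q-1}∘⋯∘M_p): M ≅ I[1,1], I[1,4], I[4,4], I[4,5], I[5,5]^2.
μ_θ-semistable layers: μ^(1)=11; μ^(2)=6; μ^(3)=1; μ^(4)=-19

((1, 0, 0, 0, 0); (1, 1, 1, 1, 0); (0, 0, 0, 0, 3); (0, 0, 0, 2, 0))


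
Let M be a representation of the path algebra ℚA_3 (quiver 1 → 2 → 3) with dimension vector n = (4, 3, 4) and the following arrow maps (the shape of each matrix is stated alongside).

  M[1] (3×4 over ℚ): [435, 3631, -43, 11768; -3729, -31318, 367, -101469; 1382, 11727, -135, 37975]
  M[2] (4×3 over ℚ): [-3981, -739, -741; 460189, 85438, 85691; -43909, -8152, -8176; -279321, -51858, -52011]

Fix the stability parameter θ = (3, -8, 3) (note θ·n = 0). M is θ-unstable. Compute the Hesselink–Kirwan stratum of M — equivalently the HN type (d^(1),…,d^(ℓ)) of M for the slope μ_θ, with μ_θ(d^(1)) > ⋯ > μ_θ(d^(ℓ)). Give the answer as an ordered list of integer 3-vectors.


Via rank(M_{q-1}∘⋯∘M_p): M ≅ I[1,1], I[1,3]^3, I[3,3].
μ_θ-semistable layers: μ^(1)=3; μ^(2)=-5/2

((1, 0, 4); (3, 3, 0))


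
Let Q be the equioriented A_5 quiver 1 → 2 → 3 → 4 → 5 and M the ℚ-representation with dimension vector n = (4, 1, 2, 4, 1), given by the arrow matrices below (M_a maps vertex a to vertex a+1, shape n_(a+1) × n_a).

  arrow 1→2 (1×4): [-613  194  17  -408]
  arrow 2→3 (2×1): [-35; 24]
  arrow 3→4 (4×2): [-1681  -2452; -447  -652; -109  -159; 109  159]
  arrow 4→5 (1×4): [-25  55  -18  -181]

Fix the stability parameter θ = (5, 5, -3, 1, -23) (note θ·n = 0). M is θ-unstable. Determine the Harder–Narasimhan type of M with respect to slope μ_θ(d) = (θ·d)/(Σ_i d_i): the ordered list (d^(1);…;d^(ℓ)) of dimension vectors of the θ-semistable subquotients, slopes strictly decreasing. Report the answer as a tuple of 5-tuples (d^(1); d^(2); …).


Interval decomposition of M: I[1,1]^3, I[1,5], I[3,4], I[4,4]^2.
HN type (ℓ=3): μ^(1)=5; μ^(2)=1; μ^(3)=-3

((3, 0, 0, 0, 0); (0, 0, 0, 3, 0); (1, 1, 2, 1, 1))


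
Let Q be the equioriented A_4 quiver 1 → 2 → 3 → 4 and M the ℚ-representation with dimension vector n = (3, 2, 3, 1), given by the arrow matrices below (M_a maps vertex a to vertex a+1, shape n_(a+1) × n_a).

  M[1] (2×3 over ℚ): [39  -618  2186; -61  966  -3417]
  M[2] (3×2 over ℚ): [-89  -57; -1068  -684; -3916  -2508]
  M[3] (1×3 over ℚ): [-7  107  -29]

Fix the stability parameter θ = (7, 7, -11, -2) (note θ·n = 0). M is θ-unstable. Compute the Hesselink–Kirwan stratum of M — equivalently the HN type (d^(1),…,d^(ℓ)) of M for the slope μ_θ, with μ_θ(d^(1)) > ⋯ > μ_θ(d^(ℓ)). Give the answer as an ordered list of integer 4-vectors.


Via rank(M_{q-1}∘⋯∘M_p): M ≅ I[1,1], I[1,2], I[1,4], I[3,3]^2.
μ_θ-semistable layers: μ^(1)=7; μ^(2)=1/4; μ^(3)=-11

((2, 1, 0, 0); (1, 1, 1, 1); (0, 0, 2, 0))


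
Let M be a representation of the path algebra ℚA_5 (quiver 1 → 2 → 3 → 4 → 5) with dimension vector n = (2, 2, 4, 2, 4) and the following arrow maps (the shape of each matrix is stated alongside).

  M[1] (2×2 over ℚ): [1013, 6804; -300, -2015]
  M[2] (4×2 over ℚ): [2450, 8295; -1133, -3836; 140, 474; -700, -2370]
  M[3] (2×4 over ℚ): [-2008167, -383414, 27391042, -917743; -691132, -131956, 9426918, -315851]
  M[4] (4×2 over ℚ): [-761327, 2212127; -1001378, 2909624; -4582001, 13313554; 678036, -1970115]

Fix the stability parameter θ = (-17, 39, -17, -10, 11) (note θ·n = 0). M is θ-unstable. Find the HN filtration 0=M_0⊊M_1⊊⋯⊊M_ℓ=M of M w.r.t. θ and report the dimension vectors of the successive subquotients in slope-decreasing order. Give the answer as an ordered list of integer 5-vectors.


Via rank(M_{q-1}∘⋯∘M_p): M ≅ I[1,3], I[1,5], I[3,3], I[3,5], I[5,5]^2.
μ_θ-semistable layers: μ^(1)=11; μ^(2)=4; μ^(3)=-10; μ^(4)=-17

((0, 1, 1, 0, 4); (0, 1, 1, 1, 0); (0, 0, 0, 1, 0); (2, 0, 2, 0, 0))


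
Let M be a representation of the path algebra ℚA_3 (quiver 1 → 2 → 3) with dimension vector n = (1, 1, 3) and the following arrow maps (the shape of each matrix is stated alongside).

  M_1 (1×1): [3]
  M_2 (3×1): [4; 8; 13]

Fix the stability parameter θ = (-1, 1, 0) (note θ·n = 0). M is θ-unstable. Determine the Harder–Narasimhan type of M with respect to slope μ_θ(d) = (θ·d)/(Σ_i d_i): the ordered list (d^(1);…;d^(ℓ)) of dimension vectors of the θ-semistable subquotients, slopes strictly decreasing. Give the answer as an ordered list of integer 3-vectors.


Barcode: M ≅ I[1,3], I[3,3]^2. HN layers by μ_θ (3 steps, strictly decreasing):
  μ^(1)=1/2; μ^(2)=0; μ^(3)=-1

((0, 1, 1); (0, 0, 2); (1, 0, 0))


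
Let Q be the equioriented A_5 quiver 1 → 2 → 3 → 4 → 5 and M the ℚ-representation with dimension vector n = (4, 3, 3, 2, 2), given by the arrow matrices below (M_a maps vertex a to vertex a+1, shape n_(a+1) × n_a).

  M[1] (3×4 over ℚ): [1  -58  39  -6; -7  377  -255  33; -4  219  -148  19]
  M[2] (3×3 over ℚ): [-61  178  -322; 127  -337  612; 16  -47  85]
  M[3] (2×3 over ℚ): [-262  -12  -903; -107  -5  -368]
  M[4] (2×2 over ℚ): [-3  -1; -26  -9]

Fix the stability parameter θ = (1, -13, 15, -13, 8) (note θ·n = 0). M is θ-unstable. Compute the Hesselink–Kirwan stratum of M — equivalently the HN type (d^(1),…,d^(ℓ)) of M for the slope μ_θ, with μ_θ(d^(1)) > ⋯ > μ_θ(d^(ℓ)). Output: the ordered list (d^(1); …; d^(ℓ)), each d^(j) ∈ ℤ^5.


Barcode: M ≅ I[1,1], I[1,3], I[1,5]^2. HN layers by μ_θ (4 steps, strictly decreasing):
  μ^(1)=15; μ^(2)=8; μ^(3)=1; μ^(4)=-6

((0, 0, 1, 0, 0); (0, 0, 0, 0, 2); (1, 0, 2, 2, 0); (3, 3, 0, 0, 0))


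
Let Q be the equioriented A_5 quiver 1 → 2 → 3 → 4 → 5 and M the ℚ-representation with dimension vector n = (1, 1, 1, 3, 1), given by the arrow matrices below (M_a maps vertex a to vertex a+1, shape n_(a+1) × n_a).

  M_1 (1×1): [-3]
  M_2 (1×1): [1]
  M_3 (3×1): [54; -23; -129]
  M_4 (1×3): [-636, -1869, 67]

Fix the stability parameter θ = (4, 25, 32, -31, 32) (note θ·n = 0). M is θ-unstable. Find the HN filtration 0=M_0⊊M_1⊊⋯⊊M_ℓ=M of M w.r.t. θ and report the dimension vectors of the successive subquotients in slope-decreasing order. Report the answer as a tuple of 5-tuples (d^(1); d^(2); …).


Via rank(M_{q-1}∘⋯∘M_p): M ≅ I[1,4], I[4,4], I[4,5].
μ_θ-semistable layers: μ^(1)=32; μ^(2)=26/3; μ^(3)=4; μ^(4)=-31

((0, 0, 0, 0, 1); (0, 1, 1, 1, 0); (1, 0, 0, 0, 0); (0, 0, 0, 2, 0))


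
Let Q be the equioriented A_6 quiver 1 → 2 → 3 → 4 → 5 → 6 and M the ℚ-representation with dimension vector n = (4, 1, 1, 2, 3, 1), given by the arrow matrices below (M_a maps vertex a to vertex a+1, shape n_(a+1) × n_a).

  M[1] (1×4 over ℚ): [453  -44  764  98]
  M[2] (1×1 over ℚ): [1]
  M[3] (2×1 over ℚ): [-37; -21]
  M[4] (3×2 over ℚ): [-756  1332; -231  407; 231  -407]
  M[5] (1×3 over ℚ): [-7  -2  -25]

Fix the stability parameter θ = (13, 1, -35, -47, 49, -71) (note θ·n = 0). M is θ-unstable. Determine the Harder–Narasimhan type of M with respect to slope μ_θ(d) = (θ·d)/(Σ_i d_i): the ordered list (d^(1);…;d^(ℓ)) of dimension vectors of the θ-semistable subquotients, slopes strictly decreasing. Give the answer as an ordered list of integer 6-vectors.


Interval decomposition of M: I[1,1]^3, I[1,4], I[4,6], I[5,5]^2.
HN type (ℓ=5): μ^(1)=49; μ^(2)=13; μ^(3)=-11; μ^(4)=-17; μ^(5)=-47

((0, 0, 0, 0, 2, 0); (3, 0, 0, 0, 0, 0); (0, 0, 0, 0, 1, 1); (1, 1, 1, 1, 0, 0); (0, 0, 0, 1, 0, 0))


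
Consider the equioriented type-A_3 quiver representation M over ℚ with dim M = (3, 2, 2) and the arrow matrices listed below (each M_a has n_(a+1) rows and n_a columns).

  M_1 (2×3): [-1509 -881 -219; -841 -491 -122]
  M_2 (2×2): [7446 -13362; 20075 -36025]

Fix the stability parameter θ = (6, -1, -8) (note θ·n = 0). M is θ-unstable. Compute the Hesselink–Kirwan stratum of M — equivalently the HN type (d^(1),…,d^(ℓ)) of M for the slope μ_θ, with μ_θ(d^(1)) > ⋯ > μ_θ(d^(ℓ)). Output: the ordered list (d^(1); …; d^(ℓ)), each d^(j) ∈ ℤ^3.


Via rank(M_{q-1}∘⋯∘M_p): M ≅ I[1,1], I[1,2], I[1,3], I[3,3].
μ_θ-semistable layers: μ^(1)=6; μ^(2)=5/2; μ^(3)=-1; μ^(4)=-8

((1, 0, 0); (1, 1, 0); (1, 1, 1); (0, 0, 1))


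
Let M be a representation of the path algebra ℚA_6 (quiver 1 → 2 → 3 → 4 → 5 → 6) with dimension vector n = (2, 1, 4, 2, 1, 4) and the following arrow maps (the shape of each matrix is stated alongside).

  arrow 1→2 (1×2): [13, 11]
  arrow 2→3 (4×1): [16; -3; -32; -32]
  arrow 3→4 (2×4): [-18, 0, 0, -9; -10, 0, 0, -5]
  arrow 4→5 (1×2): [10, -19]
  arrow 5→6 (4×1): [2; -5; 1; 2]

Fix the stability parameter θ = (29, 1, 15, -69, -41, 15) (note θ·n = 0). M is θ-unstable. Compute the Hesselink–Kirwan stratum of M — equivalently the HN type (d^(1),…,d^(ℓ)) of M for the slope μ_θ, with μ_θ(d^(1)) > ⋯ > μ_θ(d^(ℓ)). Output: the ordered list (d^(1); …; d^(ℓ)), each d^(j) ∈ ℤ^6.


Interval decomposition of M: I[1,1], I[1,3], I[3,3]^2, I[3,6], I[4,4], I[6,6]^3.
HN type (ℓ=4): μ^(1)=29; μ^(2)=15; μ^(3)=-95/3; μ^(4)=-69

((1, 0, 0, 0, 0, 0); (1, 1, 3, 0, 0, 4); (0, 0, 1, 1, 1, 0); (0, 0, 0, 1, 0, 0))


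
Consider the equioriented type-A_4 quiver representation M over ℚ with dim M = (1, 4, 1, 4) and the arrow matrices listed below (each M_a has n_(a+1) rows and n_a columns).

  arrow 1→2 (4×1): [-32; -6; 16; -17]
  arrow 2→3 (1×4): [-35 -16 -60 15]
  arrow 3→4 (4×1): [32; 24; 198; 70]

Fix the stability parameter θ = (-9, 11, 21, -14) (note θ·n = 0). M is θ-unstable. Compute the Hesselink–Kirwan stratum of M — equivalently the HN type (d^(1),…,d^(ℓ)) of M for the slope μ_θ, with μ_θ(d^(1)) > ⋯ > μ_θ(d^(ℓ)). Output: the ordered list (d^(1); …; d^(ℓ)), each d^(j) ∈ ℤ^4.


Interval decomposition of M: I[1,4], I[2,2]^3, I[4,4]^3.
HN type (ℓ=4): μ^(1)=11; μ^(2)=6; μ^(3)=-9; μ^(4)=-14

((0, 3, 0, 0); (0, 1, 1, 1); (1, 0, 0, 0); (0, 0, 0, 3))


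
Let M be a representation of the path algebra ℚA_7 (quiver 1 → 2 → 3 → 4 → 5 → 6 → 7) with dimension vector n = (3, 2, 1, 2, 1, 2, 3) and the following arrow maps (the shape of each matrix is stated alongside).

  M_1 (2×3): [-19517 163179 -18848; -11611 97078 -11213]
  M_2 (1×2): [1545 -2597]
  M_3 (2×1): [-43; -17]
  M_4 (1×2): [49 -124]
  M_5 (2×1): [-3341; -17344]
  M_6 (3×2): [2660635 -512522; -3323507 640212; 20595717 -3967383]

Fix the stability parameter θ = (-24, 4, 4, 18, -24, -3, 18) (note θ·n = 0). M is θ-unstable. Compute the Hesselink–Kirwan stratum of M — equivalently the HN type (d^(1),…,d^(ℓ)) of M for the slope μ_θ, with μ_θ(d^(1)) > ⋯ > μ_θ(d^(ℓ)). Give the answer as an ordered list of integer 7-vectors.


Barcode: M ≅ I[1,1], I[1,2], I[1,7], I[4,4], I[6,7], I[7,7]. HN layers by μ_θ (5 steps, strictly decreasing):
  μ^(1)=18; μ^(2)=4; μ^(3)=-1/5; μ^(4)=-3; μ^(5)=-24

((0, 0, 0, 1, 0, 0, 3); (0, 1, 0, 0, 0, 0, 0); (0, 1, 1, 1, 1, 1, 0); (0, 0, 0, 0, 0, 1, 0); (3, 0, 0, 0, 0, 0, 0))


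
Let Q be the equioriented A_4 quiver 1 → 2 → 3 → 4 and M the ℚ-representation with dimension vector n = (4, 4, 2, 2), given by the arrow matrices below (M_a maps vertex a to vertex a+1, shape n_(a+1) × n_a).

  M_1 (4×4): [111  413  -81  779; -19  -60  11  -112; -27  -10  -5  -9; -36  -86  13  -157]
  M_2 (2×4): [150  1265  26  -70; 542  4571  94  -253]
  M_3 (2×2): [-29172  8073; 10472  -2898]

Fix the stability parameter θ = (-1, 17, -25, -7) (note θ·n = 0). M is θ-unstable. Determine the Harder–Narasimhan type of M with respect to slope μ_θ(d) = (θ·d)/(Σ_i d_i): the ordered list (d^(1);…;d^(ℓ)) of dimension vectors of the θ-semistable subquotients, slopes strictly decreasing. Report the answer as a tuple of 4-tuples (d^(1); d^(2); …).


Via rank(M_{q-1}∘⋯∘M_p): M ≅ I[1,2]^2, I[1,3], I[1,4], I[4,4].
μ_θ-semistable layers: μ^(1)=17; μ^(2)=-1; μ^(3)=-3; μ^(4)=-4; μ^(5)=-7

((0, 2, 0, 0); (2, 0, 0, 0); (1, 1, 1, 0); (1, 1, 1, 1); (0, 0, 0, 1))


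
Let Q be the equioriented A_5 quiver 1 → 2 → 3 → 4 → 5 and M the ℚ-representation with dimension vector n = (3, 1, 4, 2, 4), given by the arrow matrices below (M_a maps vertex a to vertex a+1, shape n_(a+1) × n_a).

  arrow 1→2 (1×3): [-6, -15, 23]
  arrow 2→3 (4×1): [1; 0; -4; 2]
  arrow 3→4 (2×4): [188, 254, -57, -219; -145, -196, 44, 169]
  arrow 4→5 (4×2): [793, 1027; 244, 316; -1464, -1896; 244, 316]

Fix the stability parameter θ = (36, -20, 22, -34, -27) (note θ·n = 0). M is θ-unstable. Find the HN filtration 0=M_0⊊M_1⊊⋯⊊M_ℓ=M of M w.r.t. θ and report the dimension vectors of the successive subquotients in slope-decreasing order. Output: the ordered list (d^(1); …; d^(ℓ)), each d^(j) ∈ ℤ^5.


Via rank(M_{q-1}∘⋯∘M_p): M ≅ I[1,1]^2, I[1,5], I[3,3]^2, I[3,4], I[5,5]^3.
μ_θ-semistable layers: μ^(1)=36; μ^(2)=22; μ^(3)=-23/5; μ^(4)=-6; μ^(5)=-27

((2, 0, 0, 0, 0); (0, 0, 2, 0, 0); (1, 1, 1, 1, 1); (0, 0, 1, 1, 0); (0, 0, 0, 0, 3))


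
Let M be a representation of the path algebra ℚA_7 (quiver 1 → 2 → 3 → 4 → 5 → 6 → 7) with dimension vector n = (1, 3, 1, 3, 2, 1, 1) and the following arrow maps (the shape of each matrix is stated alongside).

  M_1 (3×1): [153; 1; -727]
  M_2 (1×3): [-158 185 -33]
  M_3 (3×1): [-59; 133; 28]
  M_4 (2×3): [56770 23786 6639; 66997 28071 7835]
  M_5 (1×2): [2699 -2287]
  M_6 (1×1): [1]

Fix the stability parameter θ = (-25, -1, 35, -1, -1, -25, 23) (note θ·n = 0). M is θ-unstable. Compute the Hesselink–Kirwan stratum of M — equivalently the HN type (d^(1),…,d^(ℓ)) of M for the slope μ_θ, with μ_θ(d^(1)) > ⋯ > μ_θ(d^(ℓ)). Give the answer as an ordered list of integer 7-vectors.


Via rank(M_{q-1}∘⋯∘M_p): M ≅ I[1,4], I[2,2]^2, I[4,5], I[4,7].
μ_θ-semistable layers: μ^(1)=23; μ^(2)=17; μ^(3)=-1; μ^(4)=-9; μ^(5)=-25

((0, 0, 0, 0, 0, 0, 1); (0, 0, 1, 1, 0, 0, 0); (0, 3, 0, 1, 1, 0, 0); (0, 0, 0, 1, 1, 1, 0); (1, 0, 0, 0, 0, 0, 0))


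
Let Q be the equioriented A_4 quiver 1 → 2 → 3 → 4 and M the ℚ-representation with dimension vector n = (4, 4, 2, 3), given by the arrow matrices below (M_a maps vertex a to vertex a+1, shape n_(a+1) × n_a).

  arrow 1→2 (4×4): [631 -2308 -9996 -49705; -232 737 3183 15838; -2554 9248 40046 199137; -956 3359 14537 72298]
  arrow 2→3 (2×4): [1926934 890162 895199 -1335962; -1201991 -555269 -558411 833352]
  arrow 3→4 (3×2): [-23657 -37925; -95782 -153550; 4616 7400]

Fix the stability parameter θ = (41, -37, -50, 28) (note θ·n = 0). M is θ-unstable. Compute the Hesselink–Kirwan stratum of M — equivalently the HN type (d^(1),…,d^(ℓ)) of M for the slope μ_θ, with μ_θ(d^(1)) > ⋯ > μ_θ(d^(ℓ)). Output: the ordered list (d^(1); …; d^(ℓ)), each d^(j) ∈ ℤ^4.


Via rank(M_{q-1}∘⋯∘M_p): M ≅ I[1,1], I[1,2], I[1,3], I[1,4], I[2,2], I[4,4]^2.
μ_θ-semistable layers: μ^(1)=41; μ^(2)=28; μ^(3)=2; μ^(4)=-46/3; μ^(5)=-37

((1, 0, 0, 0); (0, 0, 0, 3); (1, 1, 0, 0); (2, 2, 2, 0); (0, 1, 0, 0))


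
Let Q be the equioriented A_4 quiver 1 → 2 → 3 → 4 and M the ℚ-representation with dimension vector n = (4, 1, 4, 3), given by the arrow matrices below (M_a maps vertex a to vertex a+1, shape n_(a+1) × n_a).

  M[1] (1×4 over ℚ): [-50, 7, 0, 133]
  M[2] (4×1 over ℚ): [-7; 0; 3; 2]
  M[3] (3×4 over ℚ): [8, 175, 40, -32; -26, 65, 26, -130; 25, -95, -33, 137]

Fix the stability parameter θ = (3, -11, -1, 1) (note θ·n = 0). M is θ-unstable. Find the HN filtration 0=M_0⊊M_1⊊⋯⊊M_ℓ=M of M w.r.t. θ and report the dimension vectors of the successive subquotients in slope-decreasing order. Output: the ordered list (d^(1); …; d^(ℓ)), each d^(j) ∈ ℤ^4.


Interval decomposition of M: I[1,1]^3, I[1,3], I[3,3], I[3,4]^2, I[4,4].
HN type (ℓ=4): μ^(1)=3; μ^(2)=1; μ^(3)=-1; μ^(4)=-4

((3, 0, 0, 0); (0, 0, 0, 3); (0, 0, 4, 0); (1, 1, 0, 0))


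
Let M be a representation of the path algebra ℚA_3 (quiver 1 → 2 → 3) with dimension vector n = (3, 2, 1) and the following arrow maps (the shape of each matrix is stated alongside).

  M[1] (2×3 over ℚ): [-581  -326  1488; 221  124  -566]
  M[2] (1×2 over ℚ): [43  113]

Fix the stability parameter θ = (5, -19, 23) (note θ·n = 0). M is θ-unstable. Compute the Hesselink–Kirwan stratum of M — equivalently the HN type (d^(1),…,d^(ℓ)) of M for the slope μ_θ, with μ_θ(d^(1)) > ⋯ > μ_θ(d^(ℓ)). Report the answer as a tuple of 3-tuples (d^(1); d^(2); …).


Interval decomposition of M: I[1,1], I[1,2], I[1,3].
HN type (ℓ=3): μ^(1)=23; μ^(2)=5; μ^(3)=-7

((0, 0, 1); (1, 0, 0); (2, 2, 0))


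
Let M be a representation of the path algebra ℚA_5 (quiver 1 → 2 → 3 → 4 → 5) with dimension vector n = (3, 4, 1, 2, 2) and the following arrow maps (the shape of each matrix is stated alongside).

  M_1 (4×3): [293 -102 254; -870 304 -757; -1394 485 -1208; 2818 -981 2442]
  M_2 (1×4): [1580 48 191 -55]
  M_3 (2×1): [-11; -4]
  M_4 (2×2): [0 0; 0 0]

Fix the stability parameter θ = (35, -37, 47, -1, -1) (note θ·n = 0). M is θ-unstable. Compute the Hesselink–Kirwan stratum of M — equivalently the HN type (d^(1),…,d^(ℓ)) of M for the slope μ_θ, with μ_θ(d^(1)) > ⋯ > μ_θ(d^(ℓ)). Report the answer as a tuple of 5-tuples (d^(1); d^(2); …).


Barcode: M ≅ I[1,2]^2, I[1,4], I[2,2], I[4,4], I[5,5]^2. HN layers by μ_θ (3 steps, strictly decreasing):
  μ^(1)=23; μ^(2)=-1; μ^(3)=-37

((0, 0, 1, 1, 0); (3, 3, 0, 1, 2); (0, 1, 0, 0, 0))


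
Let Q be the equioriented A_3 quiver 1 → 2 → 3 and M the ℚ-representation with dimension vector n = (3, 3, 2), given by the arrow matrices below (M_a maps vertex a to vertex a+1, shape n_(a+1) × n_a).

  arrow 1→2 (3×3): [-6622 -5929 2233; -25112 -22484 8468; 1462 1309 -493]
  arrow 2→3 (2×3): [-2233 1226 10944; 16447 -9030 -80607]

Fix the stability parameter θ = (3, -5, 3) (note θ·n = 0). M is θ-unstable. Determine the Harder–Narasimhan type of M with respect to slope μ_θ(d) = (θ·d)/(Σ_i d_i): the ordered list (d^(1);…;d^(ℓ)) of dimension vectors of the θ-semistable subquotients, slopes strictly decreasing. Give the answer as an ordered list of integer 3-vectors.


Interval decomposition of M: I[1,1]^2, I[1,3], I[2,2], I[2,3].
HN type (ℓ=3): μ^(1)=3; μ^(2)=-1; μ^(3)=-5

((2, 0, 2); (1, 1, 0); (0, 2, 0))


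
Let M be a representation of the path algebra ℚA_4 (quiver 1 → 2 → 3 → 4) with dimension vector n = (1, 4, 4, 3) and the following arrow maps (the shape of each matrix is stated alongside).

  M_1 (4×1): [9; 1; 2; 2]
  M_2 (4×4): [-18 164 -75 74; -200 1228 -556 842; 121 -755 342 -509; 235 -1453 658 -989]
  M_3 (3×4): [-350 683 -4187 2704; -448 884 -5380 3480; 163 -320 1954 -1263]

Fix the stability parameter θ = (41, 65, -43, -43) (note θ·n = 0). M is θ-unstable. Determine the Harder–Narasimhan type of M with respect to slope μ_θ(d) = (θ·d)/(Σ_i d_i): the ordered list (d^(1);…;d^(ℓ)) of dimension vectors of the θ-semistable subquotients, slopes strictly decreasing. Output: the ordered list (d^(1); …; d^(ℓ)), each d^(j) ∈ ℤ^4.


Interval decomposition of M: I[1,2], I[2,3], I[2,4]^2, I[3,3], I[4,4].
HN type (ℓ=5): μ^(1)=65; μ^(2)=41; μ^(3)=11; μ^(4)=-7; μ^(5)=-43

((0, 1, 0, 0); (1, 0, 0, 0); (0, 1, 1, 0); (0, 2, 2, 2); (0, 0, 1, 1))


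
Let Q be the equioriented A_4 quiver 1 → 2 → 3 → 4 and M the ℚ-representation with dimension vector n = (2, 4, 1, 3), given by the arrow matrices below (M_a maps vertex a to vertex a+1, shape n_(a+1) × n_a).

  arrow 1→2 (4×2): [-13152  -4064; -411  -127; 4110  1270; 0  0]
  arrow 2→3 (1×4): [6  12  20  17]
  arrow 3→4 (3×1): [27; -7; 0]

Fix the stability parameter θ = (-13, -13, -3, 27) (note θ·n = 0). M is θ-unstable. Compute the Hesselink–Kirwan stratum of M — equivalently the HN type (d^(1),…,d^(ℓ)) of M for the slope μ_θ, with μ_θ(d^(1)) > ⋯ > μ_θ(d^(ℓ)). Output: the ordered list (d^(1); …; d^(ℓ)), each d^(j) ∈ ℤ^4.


Barcode: M ≅ I[1,1], I[1,4], I[2,2]^3, I[4,4]^2. HN layers by μ_θ (3 steps, strictly decreasing):
  μ^(1)=27; μ^(2)=-3; μ^(3)=-13

((0, 0, 0, 3); (0, 0, 1, 0); (2, 4, 0, 0))


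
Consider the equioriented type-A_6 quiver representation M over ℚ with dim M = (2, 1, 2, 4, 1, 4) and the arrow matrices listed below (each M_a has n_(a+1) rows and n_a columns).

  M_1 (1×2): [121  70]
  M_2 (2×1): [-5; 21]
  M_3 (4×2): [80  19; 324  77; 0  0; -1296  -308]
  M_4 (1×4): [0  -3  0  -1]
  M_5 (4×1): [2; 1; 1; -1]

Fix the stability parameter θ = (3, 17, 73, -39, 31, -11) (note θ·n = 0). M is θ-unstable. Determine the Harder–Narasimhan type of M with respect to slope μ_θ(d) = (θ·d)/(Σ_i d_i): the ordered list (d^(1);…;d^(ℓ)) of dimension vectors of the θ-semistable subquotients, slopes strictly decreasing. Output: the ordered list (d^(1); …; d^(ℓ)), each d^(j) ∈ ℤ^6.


Interval decomposition of M: I[1,1], I[1,6], I[3,4], I[4,4]^2, I[6,6]^3.
HN type (ℓ=5): μ^(1)=17; μ^(2)=71/5; μ^(3)=3; μ^(4)=-11; μ^(5)=-39

((0, 0, 1, 1, 0, 0); (0, 1, 1, 1, 1, 1); (2, 0, 0, 0, 0, 0); (0, 0, 0, 0, 0, 3); (0, 0, 0, 2, 0, 0))


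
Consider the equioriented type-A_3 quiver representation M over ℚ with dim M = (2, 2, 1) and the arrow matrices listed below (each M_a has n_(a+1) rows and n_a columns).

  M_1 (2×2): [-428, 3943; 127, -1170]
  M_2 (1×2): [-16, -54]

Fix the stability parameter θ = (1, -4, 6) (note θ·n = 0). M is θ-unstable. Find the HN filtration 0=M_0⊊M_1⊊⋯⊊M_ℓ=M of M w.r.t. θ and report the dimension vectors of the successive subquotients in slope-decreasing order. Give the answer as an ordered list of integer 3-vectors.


Interval decomposition of M: I[1,2], I[1,3].
HN type (ℓ=2): μ^(1)=6; μ^(2)=-3/2

((0, 0, 1); (2, 2, 0))


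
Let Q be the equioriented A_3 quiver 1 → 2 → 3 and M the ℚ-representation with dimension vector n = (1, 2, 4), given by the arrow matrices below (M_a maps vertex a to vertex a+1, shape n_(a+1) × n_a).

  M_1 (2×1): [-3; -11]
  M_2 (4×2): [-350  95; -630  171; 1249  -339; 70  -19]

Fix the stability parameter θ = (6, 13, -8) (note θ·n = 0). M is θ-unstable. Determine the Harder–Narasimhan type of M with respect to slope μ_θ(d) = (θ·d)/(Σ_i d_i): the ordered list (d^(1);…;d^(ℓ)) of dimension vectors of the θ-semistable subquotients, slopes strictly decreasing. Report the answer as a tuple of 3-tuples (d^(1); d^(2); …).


Via rank(M_{q-1}∘⋯∘M_p): M ≅ I[1,3], I[2,3], I[3,3]^2.
μ_θ-semistable layers: μ^(1)=11/3; μ^(2)=5/2; μ^(3)=-8

((1, 1, 1); (0, 1, 1); (0, 0, 2))


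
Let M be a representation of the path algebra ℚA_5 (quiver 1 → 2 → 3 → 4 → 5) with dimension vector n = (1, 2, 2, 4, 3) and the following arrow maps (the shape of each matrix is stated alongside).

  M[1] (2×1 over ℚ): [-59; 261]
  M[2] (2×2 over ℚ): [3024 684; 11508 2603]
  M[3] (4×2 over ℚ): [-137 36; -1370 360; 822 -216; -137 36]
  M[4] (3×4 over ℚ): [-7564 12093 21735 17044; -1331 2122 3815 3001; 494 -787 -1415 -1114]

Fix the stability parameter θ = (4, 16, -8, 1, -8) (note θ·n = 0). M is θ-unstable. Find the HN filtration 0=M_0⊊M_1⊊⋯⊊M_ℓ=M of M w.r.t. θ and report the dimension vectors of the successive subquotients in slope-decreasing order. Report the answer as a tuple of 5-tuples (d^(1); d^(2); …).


Via rank(M_{q-1}∘⋯∘M_p): M ≅ I[1,3], I[2,2], I[3,4], I[4,4], I[4,5]^2, I[5,5].
μ_θ-semistable layers: μ^(1)=16; μ^(2)=4; μ^(3)=1; μ^(4)=-7/2; μ^(5)=-8

((0, 1, 0, 0, 0); (1, 1, 1, 0, 0); (0, 0, 0, 2, 0); (0, 0, 0, 2, 2); (0, 0, 1, 0, 1))


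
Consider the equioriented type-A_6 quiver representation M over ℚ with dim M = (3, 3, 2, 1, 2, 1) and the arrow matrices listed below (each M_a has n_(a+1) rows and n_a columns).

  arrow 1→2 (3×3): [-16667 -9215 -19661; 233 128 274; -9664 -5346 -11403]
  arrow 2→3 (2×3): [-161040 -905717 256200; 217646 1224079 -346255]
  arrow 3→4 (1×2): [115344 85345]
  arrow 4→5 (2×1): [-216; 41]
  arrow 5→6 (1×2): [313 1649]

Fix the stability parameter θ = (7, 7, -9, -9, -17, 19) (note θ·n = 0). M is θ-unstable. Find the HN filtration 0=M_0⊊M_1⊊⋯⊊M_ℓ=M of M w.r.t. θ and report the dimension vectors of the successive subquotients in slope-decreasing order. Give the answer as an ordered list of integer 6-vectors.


Via rank(M_{q-1}∘⋯∘M_p): M ≅ I[1,2], I[1,3], I[1,6], I[5,5].
μ_θ-semistable layers: μ^(1)=19; μ^(2)=7; μ^(3)=5/3; μ^(4)=-21/5; μ^(5)=-17

((0, 0, 0, 0, 0, 1); (1, 1, 0, 0, 0, 0); (1, 1, 1, 0, 0, 0); (1, 1, 1, 1, 1, 0); (0, 0, 0, 0, 1, 0))


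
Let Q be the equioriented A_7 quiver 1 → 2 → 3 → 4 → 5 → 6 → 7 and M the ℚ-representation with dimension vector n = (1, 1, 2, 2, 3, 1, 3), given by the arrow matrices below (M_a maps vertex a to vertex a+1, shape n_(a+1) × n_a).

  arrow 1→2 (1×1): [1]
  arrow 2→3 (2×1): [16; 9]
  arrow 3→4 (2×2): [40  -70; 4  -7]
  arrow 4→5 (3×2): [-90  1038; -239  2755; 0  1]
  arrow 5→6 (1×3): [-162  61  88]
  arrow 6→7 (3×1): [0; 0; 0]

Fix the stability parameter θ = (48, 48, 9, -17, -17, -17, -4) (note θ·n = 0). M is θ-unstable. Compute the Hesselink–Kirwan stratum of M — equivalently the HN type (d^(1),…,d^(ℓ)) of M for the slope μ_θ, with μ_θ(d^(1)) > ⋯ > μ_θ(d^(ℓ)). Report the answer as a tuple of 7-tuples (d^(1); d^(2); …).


Via rank(M_{q-1}∘⋯∘M_p): M ≅ I[1,6], I[3,3], I[4,5], I[5,5], I[7,7]^3.
μ_θ-semistable layers: μ^(1)=9; μ^(2)=-4; μ^(3)=-17

((1, 1, 2, 1, 1, 1, 0); (0, 0, 0, 0, 0, 0, 3); (0, 0, 0, 1, 2, 0, 0))


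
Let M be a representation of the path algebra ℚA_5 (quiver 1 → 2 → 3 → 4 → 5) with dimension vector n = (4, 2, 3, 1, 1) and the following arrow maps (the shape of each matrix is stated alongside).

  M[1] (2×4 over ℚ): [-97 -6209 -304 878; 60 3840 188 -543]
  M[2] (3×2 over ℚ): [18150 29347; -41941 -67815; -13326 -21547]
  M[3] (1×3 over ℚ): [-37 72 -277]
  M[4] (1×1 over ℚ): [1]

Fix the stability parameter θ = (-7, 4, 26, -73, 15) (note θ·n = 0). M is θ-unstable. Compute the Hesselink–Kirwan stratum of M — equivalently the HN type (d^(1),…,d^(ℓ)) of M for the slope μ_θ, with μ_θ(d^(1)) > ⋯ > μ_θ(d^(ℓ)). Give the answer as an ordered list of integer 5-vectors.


Barcode: M ≅ I[1,1]^2, I[1,3]^2, I[3,5]. HN layers by μ_θ (5 steps, strictly decreasing):
  μ^(1)=26; μ^(2)=15; μ^(3)=4; μ^(4)=-7; μ^(5)=-47/2

((0, 0, 2, 0, 0); (0, 0, 0, 0, 1); (0, 2, 0, 0, 0); (4, 0, 0, 0, 0); (0, 0, 1, 1, 0))


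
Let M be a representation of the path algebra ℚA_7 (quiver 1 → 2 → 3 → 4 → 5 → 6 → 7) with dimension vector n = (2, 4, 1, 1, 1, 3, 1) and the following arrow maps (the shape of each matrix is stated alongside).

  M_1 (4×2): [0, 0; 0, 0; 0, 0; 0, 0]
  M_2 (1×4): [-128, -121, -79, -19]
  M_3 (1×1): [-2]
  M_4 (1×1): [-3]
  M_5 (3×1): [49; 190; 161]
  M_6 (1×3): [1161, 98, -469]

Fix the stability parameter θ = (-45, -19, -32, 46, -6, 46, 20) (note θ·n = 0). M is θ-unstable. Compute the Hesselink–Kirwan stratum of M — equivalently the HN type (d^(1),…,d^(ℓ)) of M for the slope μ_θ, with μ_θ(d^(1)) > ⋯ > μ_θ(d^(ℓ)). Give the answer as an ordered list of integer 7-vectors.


Barcode: M ≅ I[1,1]^2, I[2,2]^3, I[2,6], I[6,6], I[6,7]. HN layers by μ_θ (6 steps, strictly decreasing):
  μ^(1)=46; μ^(2)=33; μ^(3)=20; μ^(4)=-19; μ^(5)=-51/2; μ^(6)=-45

((0, 0, 0, 0, 0, 2, 0); (0, 0, 0, 0, 0, 1, 1); (0, 0, 0, 1, 1, 0, 0); (0, 3, 0, 0, 0, 0, 0); (0, 1, 1, 0, 0, 0, 0); (2, 0, 0, 0, 0, 0, 0))


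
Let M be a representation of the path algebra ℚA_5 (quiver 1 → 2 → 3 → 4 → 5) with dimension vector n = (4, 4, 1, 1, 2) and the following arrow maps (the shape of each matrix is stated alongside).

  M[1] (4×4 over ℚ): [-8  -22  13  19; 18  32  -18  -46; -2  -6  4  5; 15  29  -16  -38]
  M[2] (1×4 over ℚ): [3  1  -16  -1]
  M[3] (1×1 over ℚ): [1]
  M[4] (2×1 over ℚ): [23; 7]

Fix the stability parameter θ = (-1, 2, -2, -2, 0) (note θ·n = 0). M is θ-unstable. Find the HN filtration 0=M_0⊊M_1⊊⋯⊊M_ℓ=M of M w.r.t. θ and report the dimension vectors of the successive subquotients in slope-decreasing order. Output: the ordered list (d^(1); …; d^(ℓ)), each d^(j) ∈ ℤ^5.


Via rank(M_{q-1}∘⋯∘M_p): M ≅ I[1,2]^3, I[1,5], I[5,5].
μ_θ-semistable layers: μ^(1)=2; μ^(2)=0; μ^(3)=-2/3; μ^(4)=-1

((0, 3, 0, 0, 0); (0, 0, 0, 0, 2); (0, 1, 1, 1, 0); (4, 0, 0, 0, 0))


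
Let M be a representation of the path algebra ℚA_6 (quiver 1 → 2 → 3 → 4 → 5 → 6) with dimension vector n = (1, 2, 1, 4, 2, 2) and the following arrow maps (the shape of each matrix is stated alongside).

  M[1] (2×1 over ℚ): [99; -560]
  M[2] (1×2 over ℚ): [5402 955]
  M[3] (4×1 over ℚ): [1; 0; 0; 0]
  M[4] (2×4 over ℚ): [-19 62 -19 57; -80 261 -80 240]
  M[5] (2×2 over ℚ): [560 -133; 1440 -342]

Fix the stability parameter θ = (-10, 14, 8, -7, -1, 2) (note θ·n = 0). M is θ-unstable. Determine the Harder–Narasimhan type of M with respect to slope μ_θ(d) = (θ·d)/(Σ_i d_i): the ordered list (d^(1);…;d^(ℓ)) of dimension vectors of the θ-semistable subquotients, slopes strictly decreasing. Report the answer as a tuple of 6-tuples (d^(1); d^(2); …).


Barcode: M ≅ I[1,5], I[2,2], I[4,4]^2, I[4,6], I[6,6]. HN layers by μ_θ (6 steps, strictly decreasing):
  μ^(1)=14; μ^(2)=7/2; μ^(3)=2; μ^(4)=-1; μ^(5)=-7; μ^(6)=-10

((0, 1, 0, 0, 0, 0); (0, 1, 1, 1, 1, 0); (0, 0, 0, 0, 0, 2); (0, 0, 0, 0, 1, 0); (0, 0, 0, 3, 0, 0); (1, 0, 0, 0, 0, 0))


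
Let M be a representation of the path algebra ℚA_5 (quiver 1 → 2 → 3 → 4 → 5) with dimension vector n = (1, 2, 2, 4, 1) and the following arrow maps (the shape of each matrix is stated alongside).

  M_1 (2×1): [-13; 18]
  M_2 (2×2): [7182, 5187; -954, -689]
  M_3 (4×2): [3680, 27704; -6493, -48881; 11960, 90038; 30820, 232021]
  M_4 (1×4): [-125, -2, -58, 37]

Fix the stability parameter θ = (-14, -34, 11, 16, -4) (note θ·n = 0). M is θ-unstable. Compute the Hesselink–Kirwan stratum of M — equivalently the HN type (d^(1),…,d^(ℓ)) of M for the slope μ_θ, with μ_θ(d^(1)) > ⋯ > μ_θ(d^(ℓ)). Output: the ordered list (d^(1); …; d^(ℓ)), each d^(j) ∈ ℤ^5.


Via rank(M_{q-1}∘⋯∘M_p): M ≅ I[1,2], I[2,5], I[3,4], I[4,4]^2.
μ_θ-semistable layers: μ^(1)=16; μ^(2)=11; μ^(3)=23/3; μ^(4)=-24; μ^(5)=-34

((0, 0, 0, 3, 0); (0, 0, 1, 0, 0); (0, 0, 1, 1, 1); (1, 1, 0, 0, 0); (0, 1, 0, 0, 0))


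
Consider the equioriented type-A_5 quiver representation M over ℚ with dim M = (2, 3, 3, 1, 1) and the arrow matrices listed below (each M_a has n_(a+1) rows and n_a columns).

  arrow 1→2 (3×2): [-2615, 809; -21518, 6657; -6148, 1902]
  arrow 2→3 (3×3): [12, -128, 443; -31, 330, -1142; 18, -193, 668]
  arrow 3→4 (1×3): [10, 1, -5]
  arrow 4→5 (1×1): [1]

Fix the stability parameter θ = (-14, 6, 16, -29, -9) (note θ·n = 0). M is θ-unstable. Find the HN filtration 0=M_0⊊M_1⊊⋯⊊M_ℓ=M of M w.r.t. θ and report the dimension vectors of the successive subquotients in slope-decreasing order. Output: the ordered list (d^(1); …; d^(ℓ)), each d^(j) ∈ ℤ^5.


Barcode: M ≅ I[1,3], I[1,5], I[2,3]. HN layers by μ_θ (4 steps, strictly decreasing):
  μ^(1)=16; μ^(2)=6; μ^(3)=-4; μ^(4)=-14

((0, 0, 2, 0, 0); (0, 2, 0, 0, 0); (0, 1, 1, 1, 1); (2, 0, 0, 0, 0))


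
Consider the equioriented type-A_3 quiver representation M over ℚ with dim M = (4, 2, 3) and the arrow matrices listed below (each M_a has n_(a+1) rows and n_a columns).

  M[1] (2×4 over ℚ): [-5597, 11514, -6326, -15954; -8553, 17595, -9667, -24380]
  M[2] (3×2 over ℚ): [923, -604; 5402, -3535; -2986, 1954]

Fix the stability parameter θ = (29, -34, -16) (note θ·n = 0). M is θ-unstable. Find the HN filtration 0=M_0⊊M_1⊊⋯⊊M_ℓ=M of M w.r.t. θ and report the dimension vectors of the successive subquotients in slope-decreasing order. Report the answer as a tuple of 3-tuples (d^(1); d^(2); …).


Via rank(M_{q-1}∘⋯∘M_p): M ≅ I[1,1]^2, I[1,3]^2, I[3,3].
μ_θ-semistable layers: μ^(1)=29; μ^(2)=-7; μ^(3)=-16

((2, 0, 0); (2, 2, 2); (0, 0, 1))


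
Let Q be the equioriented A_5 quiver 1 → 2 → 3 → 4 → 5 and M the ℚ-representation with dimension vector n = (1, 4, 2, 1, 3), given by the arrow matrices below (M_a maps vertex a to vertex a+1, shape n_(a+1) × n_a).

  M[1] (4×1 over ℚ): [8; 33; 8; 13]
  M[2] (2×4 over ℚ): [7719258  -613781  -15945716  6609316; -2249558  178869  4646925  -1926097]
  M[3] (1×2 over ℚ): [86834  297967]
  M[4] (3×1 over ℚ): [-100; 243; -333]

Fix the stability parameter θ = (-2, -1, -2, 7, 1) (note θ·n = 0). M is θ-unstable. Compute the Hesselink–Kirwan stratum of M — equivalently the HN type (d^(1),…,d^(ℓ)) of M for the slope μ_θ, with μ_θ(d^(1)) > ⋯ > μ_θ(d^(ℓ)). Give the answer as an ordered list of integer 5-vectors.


Via rank(M_{q-1}∘⋯∘M_p): M ≅ I[1,5], I[2,2]^2, I[2,3], I[5,5]^2.
μ_θ-semistable layers: μ^(1)=4; μ^(2)=1; μ^(3)=-1; μ^(4)=-3/2; μ^(5)=-2

((0, 0, 0, 1, 1); (0, 0, 0, 0, 2); (0, 2, 0, 0, 0); (0, 2, 2, 0, 0); (1, 0, 0, 0, 0))


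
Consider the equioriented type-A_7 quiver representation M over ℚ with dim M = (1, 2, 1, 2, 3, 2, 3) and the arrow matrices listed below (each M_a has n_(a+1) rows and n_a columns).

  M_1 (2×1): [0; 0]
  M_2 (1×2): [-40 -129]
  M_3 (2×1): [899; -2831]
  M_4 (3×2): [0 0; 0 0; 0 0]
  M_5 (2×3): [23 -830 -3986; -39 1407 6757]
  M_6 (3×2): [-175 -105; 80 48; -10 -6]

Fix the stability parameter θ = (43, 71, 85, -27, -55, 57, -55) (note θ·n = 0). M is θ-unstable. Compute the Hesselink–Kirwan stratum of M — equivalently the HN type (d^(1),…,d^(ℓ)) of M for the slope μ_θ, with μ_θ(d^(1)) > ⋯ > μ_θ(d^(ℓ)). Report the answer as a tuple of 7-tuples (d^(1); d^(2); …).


Via rank(M_{q-1}∘⋯∘M_p): M ≅ I[1,1], I[2,2], I[2,4], I[4,4], I[5,5], I[5,6], I[5,7], I[7,7]^2.
μ_θ-semistable layers: μ^(1)=71; μ^(2)=57; μ^(3)=43; μ^(4)=1; μ^(5)=-27; μ^(6)=-55

((0, 1, 0, 0, 0, 0, 0); (0, 0, 0, 0, 0, 1, 0); (1, 1, 1, 1, 0, 0, 0); (0, 0, 0, 0, 0, 1, 1); (0, 0, 0, 1, 0, 0, 0); (0, 0, 0, 0, 3, 0, 2))


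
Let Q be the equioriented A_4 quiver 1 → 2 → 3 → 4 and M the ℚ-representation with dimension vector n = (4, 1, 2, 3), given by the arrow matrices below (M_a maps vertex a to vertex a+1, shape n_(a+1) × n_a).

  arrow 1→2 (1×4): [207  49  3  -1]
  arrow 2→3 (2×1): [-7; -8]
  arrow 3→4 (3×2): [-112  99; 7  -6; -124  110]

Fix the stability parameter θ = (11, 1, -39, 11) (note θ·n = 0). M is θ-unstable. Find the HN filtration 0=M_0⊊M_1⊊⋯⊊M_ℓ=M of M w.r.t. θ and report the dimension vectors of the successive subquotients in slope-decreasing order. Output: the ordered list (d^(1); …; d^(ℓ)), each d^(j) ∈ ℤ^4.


Interval decomposition of M: I[1,1]^3, I[1,4], I[3,4], I[4,4].
HN type (ℓ=3): μ^(1)=11; μ^(2)=-9; μ^(3)=-39

((3, 0, 0, 3); (1, 1, 1, 0); (0, 0, 1, 0))


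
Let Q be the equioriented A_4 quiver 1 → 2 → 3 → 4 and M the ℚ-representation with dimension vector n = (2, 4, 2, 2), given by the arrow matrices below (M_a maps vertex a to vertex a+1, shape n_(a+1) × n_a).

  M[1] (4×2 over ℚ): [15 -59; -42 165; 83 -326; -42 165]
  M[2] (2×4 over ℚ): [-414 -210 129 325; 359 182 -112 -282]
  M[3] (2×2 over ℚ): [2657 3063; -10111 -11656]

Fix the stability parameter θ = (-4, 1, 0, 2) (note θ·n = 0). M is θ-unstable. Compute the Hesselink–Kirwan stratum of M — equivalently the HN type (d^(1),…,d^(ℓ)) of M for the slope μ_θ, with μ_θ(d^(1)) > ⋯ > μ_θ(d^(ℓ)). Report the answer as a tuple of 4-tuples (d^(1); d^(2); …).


Interval decomposition of M: I[1,4]^2, I[2,2]^2.
HN type (ℓ=4): μ^(1)=2; μ^(2)=1; μ^(3)=1/2; μ^(4)=-4

((0, 0, 0, 2); (0, 2, 0, 0); (0, 2, 2, 0); (2, 0, 0, 0))


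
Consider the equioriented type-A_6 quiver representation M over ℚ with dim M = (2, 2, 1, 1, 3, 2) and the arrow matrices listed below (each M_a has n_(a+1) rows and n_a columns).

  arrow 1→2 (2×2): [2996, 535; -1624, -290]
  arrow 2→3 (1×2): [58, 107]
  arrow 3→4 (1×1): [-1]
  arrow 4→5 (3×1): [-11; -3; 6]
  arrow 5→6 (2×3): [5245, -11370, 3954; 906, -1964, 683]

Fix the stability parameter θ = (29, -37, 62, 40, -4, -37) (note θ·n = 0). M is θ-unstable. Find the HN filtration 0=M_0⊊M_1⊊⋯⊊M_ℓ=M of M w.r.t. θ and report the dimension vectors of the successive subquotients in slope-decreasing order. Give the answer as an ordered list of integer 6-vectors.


Via rank(M_{q-1}∘⋯∘M_p): M ≅ I[1,1], I[1,2], I[2,6], I[5,5], I[5,6].
μ_θ-semistable layers: μ^(1)=29; μ^(2)=61/4; μ^(3)=-4; μ^(4)=-41/2; μ^(5)=-37

((1, 0, 0, 0, 0, 0); (0, 0, 1, 1, 1, 1); (1, 1, 0, 0, 1, 0); (0, 0, 0, 0, 1, 1); (0, 1, 0, 0, 0, 0))


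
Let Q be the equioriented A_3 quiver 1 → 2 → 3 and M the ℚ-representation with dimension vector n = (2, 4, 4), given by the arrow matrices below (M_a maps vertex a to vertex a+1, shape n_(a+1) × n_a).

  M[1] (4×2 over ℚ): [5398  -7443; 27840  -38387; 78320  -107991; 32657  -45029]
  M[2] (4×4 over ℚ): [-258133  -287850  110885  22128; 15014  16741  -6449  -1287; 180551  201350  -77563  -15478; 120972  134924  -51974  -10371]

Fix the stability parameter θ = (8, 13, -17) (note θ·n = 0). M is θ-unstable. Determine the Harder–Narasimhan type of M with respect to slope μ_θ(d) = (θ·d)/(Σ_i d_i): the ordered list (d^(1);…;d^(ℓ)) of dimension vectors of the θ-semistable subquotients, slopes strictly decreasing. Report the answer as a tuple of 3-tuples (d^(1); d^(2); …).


Interval decomposition of M: I[1,2], I[1,3], I[2,3]^2, I[3,3].
HN type (ℓ=5): μ^(1)=13; μ^(2)=8; μ^(3)=4/3; μ^(4)=-2; μ^(5)=-17

((0, 1, 0); (1, 0, 0); (1, 1, 1); (0, 2, 2); (0, 0, 1))


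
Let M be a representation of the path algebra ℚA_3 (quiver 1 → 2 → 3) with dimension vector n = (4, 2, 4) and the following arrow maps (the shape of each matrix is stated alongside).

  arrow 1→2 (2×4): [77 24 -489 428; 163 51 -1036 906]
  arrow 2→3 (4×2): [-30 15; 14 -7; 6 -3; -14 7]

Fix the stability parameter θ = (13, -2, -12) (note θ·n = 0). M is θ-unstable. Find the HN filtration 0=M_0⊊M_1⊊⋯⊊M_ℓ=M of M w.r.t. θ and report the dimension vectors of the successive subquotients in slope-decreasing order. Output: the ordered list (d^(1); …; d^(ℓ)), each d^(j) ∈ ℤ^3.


Interval decomposition of M: I[1,1]^2, I[1,2], I[1,3], I[3,3]^3.
HN type (ℓ=4): μ^(1)=13; μ^(2)=11/2; μ^(3)=-1/3; μ^(4)=-12

((2, 0, 0); (1, 1, 0); (1, 1, 1); (0, 0, 3))


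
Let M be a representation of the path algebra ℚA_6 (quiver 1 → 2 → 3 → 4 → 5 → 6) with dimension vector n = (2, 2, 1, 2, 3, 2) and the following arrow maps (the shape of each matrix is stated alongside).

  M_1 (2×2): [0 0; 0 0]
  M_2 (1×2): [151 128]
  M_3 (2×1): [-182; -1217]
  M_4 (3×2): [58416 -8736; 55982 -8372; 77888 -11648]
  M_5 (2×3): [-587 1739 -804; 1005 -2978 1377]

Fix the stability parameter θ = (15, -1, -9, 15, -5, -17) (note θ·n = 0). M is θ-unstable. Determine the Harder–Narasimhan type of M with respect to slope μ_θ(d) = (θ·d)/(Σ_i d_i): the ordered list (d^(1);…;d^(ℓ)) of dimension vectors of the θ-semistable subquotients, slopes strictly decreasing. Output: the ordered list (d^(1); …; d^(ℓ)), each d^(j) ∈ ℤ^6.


Barcode: M ≅ I[1,1]^2, I[2,2], I[2,4], I[4,6], I[5,5], I[5,6]. HN layers by μ_θ (5 steps, strictly decreasing):
  μ^(1)=15; μ^(2)=-1; μ^(3)=-7/3; μ^(4)=-5; μ^(5)=-11

((2, 0, 0, 1, 0, 0); (0, 1, 0, 0, 0, 0); (0, 0, 0, 1, 1, 1); (0, 1, 1, 0, 1, 0); (0, 0, 0, 0, 1, 1))
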